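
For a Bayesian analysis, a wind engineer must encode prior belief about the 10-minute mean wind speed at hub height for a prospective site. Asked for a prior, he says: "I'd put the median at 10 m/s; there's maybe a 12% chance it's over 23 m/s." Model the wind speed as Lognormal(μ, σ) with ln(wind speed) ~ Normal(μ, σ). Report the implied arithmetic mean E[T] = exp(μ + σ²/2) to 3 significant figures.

E[T] ≈ 12.9 m/s

If T ~ Lognormal(μ,σ) then ln T ~ Normal(μ,σ), so the p-quantile of ln T is μ + z_p·σ.
ln(10) = 2.303 and ln(23) = 3.135; z_{0.5} = 0, z_{0.88} = 1.175.
σ = (3.135 − 2.303)/(1.175 − (0)) = 0.709.
μ = 2.303 − (0)·0.709 = 2.303.
E[T] = exp(μ + σ²/2) = exp(2.303 + 0.2512) = 12.9 m/s.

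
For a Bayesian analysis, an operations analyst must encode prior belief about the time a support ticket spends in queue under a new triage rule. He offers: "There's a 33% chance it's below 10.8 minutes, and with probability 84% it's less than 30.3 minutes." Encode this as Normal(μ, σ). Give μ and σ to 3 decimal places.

μ = 16.781, σ = 13.595

The p-quantile of Normal(μ,σ) is μ + z_p·σ, with z_{0.33} = -0.4399 and z_{0.84} = 0.9945.
Eliminate σ: μ = (z₂·x₁ − z₁·x₂)/(z₂ − z₁) = (0.9945·10.8 − (-0.4399)·30.3)/1.434 = 16.781.
Then σ = (x₂ − x₁)/(z₂ − z₁) = (30.3 − 10.8)/1.434 = 13.595.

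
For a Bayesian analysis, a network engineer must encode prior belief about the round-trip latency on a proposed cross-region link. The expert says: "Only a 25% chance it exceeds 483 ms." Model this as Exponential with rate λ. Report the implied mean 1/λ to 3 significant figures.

P(T > 483.0) = e^(−λ·483.0) = 0.25, so λ = −ln(0.25)/483.0 = 0.00287.
Mean = 1/λ = 348 ms.

mean ≈ 348 ms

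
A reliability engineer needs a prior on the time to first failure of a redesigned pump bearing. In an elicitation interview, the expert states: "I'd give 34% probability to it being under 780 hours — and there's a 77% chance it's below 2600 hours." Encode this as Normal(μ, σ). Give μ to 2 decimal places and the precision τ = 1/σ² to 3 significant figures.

μ = 1432.03, τ = 4e-07

For Normal(μ,σ), the p-quantile is μ + z_p·σ. Here z_{0.34} = -0.4125, z_{0.77} = 0.7388.
So 780 = μ − 0.4125σ and 2600 = μ + 0.7388σ.
Subtracting: σ = (2600 − 780)/(0.7388 − (-0.4125)) = 1580.81.
Then μ = 780 − (-0.4125)·1580.81 = 1432.03.
Precision τ = 1/σ² = 1/1581² = 4e-07.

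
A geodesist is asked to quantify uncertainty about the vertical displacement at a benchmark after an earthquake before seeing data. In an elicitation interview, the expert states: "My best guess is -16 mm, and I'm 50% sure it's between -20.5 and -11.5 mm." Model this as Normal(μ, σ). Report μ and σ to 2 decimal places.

A symmetric 50% interval runs μ ± z·σ with z = 0.6745.
Half-width = 4.5, so σ = 4.5/0.6745 = 6.67.
μ is the stated best guess, -16.00.

μ = -16.00, σ = 6.67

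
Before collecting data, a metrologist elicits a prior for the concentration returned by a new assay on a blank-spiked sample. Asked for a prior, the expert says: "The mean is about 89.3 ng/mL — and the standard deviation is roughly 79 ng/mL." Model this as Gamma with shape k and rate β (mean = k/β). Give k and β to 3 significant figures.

k ≈ 1.28, β ≈ 0.0143

For Gamma(k, rate β): mean = k/β, variance = k/β², so CV = 1/√k.
CV = SD/mean = 79/89.3 = 0.8847, hence k = 1/CV² = 1.28.
Then β = k/mean = 1.28/89.3 = 0.0143.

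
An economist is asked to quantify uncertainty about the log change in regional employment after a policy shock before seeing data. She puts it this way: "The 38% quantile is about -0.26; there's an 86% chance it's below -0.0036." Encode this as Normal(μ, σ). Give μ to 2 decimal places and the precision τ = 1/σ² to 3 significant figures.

μ = -0.20, τ = 29.2

For Normal(μ,σ), the p-quantile is μ + z_p·σ. Here z_{0.38} = -0.3055, z_{0.86} = 1.08.
So -0.26 = μ − 0.3055σ and -0.0036 = μ + 1.08σ.
Subtracting: σ = (-0.0036 − -0.26)/(1.08 − (-0.3055)) = 0.19.
Then μ = -0.26 − (-0.3055)·0.19 = -0.20.
Precision τ = 1/σ² = 1/0.185² = 29.2.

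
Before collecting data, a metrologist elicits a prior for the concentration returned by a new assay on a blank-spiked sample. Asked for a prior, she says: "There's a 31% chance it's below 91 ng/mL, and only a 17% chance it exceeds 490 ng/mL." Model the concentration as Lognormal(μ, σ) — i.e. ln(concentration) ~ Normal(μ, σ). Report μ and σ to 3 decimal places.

μ ≈ 5.087, σ ≈ 1.161

If T ~ Lognormal(μ,σ) then ln T ~ Normal(μ,σ), so the p-quantile of ln T is μ + z_p·σ.
ln(91) = 4.511 and ln(490) = 6.194; z_{0.31} = -0.4959, z_{0.83} = 0.9542.
σ = (6.194 − 4.511)/(0.9542 − (-0.4959)) = 1.161.
μ = 4.511 − (-0.4959)·1.161 = 5.087.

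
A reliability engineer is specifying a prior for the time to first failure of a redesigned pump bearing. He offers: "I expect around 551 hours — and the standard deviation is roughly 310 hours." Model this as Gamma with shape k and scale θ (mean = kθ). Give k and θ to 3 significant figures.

For Gamma(k, scale θ): mean = kθ, variance = kθ², so CV = 1/√k.
CV = SD/mean = 310/551 = 0.5626, hence k = 1/CV² = 3.16.
Then θ = mean/k = 551/3.16 = 174.

k ≈ 3.16, θ ≈ 174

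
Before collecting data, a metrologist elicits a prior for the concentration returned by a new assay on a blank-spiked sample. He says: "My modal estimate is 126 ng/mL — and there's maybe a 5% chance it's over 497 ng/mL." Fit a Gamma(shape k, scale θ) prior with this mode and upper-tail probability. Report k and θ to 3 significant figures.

k ≈ 2.34, θ ≈ 94

Gamma(k,θ) with k>1 has mode (k−1)θ, so θ = 126/(k−1).
Need P(X < 497) = 0.95 with θ tied to k this way. Start at k = 2, θ = 126: P(X<497) ≈ 0.904.
Too low — raise k to concentrate. Iterating converges to k ≈ 2.34.
Then θ = 126/(2.34−1) ≈ 94.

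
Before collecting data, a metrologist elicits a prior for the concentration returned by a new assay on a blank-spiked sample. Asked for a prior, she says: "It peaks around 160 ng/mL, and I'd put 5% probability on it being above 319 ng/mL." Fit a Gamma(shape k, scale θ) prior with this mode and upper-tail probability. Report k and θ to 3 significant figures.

Gamma(k,θ) with k>1 has mode (k−1)θ, so θ = 160/(k−1).
Need P(X < 319) = 0.95 with θ tied to k this way. Start at k = 2, θ = 160: P(X<319) ≈ 0.592.
Too low — raise k to concentrate. Iterating converges to k ≈ 6.82.
Then θ = 160/(6.82−1) ≈ 27.5.

k ≈ 6.82, θ ≈ 27.5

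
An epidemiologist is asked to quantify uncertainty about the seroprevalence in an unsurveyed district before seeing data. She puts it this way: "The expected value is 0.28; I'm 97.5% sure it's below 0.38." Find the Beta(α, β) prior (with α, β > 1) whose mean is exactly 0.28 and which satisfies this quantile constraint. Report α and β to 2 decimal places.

α ≈ 23.55, β ≈ 60.57

With mean 0.28 fixed, write α = 0.28s, β = 0.72s where s = α+β.
Need P(θ < 0.38) = 0.975 under Beta(0.28s, 0.72s). Normal approximation: (q−m)/√(m(1−m)/s) ≈ z_{0.975} = 1.96, so s ≈ 0.28·0.72·(1.96)²/(0.38−0.28)² = 77.4.
At s = 77.4: P(θ<0.38) ≈ 0.970. Adjusting to match 0.975 gives s ≈ 84.12.
So α = 0.28·84.12 ≈ 23.55, β = 0.72·84.12 ≈ 60.57.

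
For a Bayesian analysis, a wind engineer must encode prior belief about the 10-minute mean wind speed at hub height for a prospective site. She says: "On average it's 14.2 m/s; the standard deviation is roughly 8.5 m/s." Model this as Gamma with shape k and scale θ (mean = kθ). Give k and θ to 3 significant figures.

k ≈ 2.79, θ ≈ 5.09

For Gamma(k, scale θ): mean = kθ, variance = kθ², so CV = 1/√k.
CV = SD/mean = 8.5/14.2 = 0.5986, hence k = 1/CV² = 2.79.
Then θ = mean/k = 14.2/2.79 = 5.09.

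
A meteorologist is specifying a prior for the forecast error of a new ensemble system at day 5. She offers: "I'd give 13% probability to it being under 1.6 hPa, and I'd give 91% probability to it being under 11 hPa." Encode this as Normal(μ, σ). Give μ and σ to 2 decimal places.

For Normal(μ,σ), the p-quantile is μ + z_p·σ. Here z_{0.13} = -1.126, z_{0.91} = 1.341.
So 1.6 = μ − 1.126σ and 11 = μ + 1.341σ.
Subtracting: σ = (11 − 1.6)/(1.341 − (-1.126)) = 3.81.
Then μ = 1.6 − (-1.126)·3.81 = 5.89.

μ = 5.89, σ = 3.81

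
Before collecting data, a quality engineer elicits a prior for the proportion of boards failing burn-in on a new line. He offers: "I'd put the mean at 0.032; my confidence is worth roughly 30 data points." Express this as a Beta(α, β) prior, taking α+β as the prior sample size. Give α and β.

α = 0.96, β = 29.04

Under the effective-sample-size interpretation, Beta(α, β) has prior mean α/(α+β) and prior sample size α+β.
So α+β = 30 and α/(α+β) = 0.032, giving α = 0.032·30 = 0.96 and β = 30 − 0.96 = 29.04.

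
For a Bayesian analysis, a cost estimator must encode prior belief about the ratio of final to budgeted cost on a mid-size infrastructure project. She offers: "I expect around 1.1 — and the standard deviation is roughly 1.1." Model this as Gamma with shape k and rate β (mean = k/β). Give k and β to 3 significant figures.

k ≈ 1, β ≈ 0.909

For Gamma(k, rate β): mean = k/β, variance = k/β², so CV = 1/√k.
CV = SD/mean = 1.1/1.1 = 1, hence k = 1/CV² = 1.
Then β = k/mean = 1/1.1 = 0.909.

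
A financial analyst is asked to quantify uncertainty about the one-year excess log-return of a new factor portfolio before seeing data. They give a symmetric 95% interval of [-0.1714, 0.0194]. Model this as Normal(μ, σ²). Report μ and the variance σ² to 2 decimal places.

A symmetric 95% interval runs μ ± z·σ with z = 1.96.
Half-width = 0.0954, so σ = 0.0954/1.96 = 0.049 and σ² = 0.00.
μ is the interval midpoint, -0.08.

μ = -0.08, σ² = 0.00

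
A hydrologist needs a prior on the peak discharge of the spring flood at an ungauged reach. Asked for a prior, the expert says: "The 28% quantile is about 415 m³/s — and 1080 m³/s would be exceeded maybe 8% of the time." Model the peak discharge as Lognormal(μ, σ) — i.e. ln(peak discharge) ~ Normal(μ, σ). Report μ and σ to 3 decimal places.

If T ~ Lognormal(μ,σ) then ln T ~ Normal(μ,σ), so the p-quantile of ln T is μ + z_p·σ.
ln(415) = 6.028 and ln(1080) = 6.985; z_{0.28} = -0.5828, z_{0.92} = 1.405.
σ = (6.985 − 6.028)/(1.405 − (-0.5828)) = 0.481.
μ = 6.028 − (-0.5828)·0.481 = 6.309.

μ ≈ 6.309, σ ≈ 0.481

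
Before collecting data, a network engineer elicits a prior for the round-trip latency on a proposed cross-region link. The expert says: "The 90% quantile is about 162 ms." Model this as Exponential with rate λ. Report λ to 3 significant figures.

λ ≈ 0.0142

P(T < 162.0) = 1 − e^(−λ·162.0) = 0.9, so λ = −ln(1−0.9)/162.0 = −ln(0.1)/162.0 = 0.0142.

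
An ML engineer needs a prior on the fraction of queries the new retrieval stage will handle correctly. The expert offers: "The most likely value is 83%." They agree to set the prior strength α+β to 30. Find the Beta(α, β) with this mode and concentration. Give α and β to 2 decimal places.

For α,β > 1 the Beta mode is (α−1)/(α+β−2). With α+β = 30, the mode is (α−1)/28.
Set (α−1)/28 = 0.83 → α = 1 + 0.83·28 = 24.24.
β = 30 − α = 5.76.

α = 24.24, β = 5.76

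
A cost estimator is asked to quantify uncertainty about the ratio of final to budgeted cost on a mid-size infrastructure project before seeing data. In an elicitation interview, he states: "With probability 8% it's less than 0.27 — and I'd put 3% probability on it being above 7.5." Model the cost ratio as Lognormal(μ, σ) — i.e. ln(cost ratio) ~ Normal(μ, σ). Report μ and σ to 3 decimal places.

μ ≈ 0.112, σ ≈ 1.012

If T ~ Lognormal(μ,σ) then ln T ~ Normal(μ,σ), so the p-quantile of ln T is μ + z_p·σ.
ln(0.27) = -1.309 and ln(7.5) = 2.015; z_{0.08} = -1.405, z_{0.97} = 1.881.
σ = (2.015 − -1.309)/(1.881 − (-1.405)) = 1.012.
μ = -1.309 − (-1.405)·1.012 = 0.112.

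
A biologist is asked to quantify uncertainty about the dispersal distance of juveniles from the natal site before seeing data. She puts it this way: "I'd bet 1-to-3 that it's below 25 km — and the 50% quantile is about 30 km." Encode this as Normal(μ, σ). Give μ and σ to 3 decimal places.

For Normal(μ,σ), the p-quantile is μ + z_p·σ. Here z_{0.25} = -0.6745, z_{0.5} = 0.
So 25 = μ − 0.6745σ and 30 = μ + 0σ.
Subtracting: σ = (30 − 25)/(0 − (-0.6745)) = 7.413.
Then μ = 25 − (-0.6745)·7.413 = 30.000.

μ = 30.000, σ = 7.413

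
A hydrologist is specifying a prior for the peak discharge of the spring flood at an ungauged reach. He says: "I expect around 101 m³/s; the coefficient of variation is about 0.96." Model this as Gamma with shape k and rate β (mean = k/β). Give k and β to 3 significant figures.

For Gamma(k, rate β): mean = k/β, variance = k/β², so CV = 1/√k.
CV = 0.96, hence k = 1/CV² = 1.09.
Then β = k/mean = 1.09/101 = 0.0107.

k ≈ 1.09, β ≈ 0.0107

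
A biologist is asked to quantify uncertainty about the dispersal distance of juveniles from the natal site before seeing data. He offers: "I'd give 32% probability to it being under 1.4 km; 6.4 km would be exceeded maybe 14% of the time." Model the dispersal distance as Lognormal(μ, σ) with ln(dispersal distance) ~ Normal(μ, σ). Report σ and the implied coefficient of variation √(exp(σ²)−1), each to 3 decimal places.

If T ~ Lognormal(μ,σ) then ln T ~ Normal(μ,σ), so the p-quantile of ln T is μ + z_p·σ.
ln(1.4) = 0.3365 and ln(6.4) = 1.856; z_{0.32} = -0.4677, z_{0.86} = 1.08.
σ = (1.856 − 0.3365)/(1.08 − (-0.4677)) = 0.982.
μ = 0.3365 − (-0.4677)·0.982 = 0.796.
CV = √(exp(σ²)−1) = √(exp(0.9639)−1) = 1.274.

σ ≈ 0.982, CV ≈ 1.274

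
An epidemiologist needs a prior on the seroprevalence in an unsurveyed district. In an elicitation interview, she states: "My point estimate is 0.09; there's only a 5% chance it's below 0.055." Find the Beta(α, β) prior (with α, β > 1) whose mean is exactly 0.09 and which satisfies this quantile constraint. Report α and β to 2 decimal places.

With mean 0.09 fixed, write α = 0.09s, β = 0.91s where s = α+β.
Need P(θ < 0.055) = 0.05 under Beta(0.09s, 0.91s). Normal approximation: (q−m)/√(m(1−m)/s) ≈ z_{0.05} = -1.64, so s ≈ 0.09·0.91·(-1.64)²/(0.055−0.09)² = 180.9.
At s = 180.9: P(θ<0.055) ≈ 0.034. Adjusting to match 0.05 gives s ≈ 149.69.
So α = 0.09·149.69 ≈ 13.47, β = 0.91·149.69 ≈ 136.21.

α ≈ 13.47, β ≈ 136.21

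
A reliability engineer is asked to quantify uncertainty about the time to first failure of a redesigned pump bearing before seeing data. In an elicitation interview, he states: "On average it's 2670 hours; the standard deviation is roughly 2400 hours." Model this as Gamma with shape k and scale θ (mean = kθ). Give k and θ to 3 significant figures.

k ≈ 1.24, θ ≈ 2160

For Gamma(k, scale θ): mean = kθ, variance = kθ², so CV = 1/√k.
CV = SD/mean = 2400/2670 = 0.8989, hence k = 1/CV² = 1.24.
Then θ = mean/k = 2670/1.24 = 2160.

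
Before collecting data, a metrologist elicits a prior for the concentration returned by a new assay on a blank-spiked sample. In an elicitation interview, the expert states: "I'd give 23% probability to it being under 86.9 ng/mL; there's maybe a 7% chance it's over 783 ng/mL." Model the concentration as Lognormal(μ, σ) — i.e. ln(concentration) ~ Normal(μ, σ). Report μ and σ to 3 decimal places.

If T ~ Lognormal(μ,σ) then ln T ~ Normal(μ,σ), so the p-quantile of ln T is μ + z_p·σ.
ln(86.9) = 4.465 and ln(783) = 6.663; z_{0.23} = -0.7388, z_{0.93} = 1.476.
σ = (6.663 − 4.465)/(1.476 − (-0.7388)) = 0.993.
μ = 4.465 − (-0.7388)·0.993 = 5.198.

μ ≈ 5.198, σ ≈ 0.993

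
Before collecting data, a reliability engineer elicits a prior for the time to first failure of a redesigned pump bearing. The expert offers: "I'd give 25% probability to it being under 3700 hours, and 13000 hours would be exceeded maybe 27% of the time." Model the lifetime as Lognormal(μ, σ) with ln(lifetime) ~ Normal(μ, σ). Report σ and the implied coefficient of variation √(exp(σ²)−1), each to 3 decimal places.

σ ≈ 0.976, CV ≈ 1.262

If T ~ Lognormal(μ,σ) then ln T ~ Normal(μ,σ), so the p-quantile of ln T is μ + z_p·σ.
ln(3700) = 8.216 and ln(13000) = 9.473; z_{0.25} = -0.6745, z_{0.73} = 0.6128.
σ = (9.473 − 8.216)/(0.6128 − (-0.6745)) = 0.976.
μ = 8.216 − (-0.6745)·0.976 = 8.874.
CV = √(exp(σ²)−1) = √(exp(0.9529)−1) = 1.262.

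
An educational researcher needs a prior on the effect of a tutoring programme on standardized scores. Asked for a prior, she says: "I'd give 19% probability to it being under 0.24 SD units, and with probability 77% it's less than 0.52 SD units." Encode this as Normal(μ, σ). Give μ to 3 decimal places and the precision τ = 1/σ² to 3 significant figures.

For Normal(μ,σ), the p-quantile is μ + z_p·σ. Here z_{0.19} = -0.8779, z_{0.77} = 0.7388.
So 0.24 = μ − 0.8779σ and 0.52 = μ + 0.7388σ.
Subtracting: σ = (0.52 − 0.24)/(0.7388 − (-0.8779)) = 0.173.
Then μ = 0.24 − (-0.8779)·0.173 = 0.392.
Precision τ = 1/σ² = 1/0.1732² = 33.3.

μ = 0.392, τ = 33.3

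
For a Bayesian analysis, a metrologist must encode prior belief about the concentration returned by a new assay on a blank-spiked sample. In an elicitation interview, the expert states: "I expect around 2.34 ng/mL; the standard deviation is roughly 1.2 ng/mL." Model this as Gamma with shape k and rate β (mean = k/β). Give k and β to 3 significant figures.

k ≈ 3.8, β ≈ 1.62

For Gamma(k, rate β): mean = k/β, variance = k/β², so CV = 1/√k.
CV = SD/mean = 1.2/2.34 = 0.5128, hence k = 1/CV² = 3.8.
Then β = k/mean = 3.8/2.34 = 1.62.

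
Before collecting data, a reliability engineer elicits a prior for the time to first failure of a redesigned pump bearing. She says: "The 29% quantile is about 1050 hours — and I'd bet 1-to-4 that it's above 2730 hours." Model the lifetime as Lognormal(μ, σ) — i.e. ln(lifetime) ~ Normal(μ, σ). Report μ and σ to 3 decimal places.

If T ~ Lognormal(μ,σ) then ln T ~ Normal(μ,σ), so the p-quantile of ln T is μ + z_p·σ.
ln(1050) = 6.957 and ln(2730) = 7.912; z_{0.29} = -0.5534, z_{0.8} = 0.8416.
σ = (7.912 − 6.957)/(0.8416 − (-0.5534)) = 0.685.
μ = 6.957 − (-0.5534)·0.685 = 7.336.

μ ≈ 7.336, σ ≈ 0.685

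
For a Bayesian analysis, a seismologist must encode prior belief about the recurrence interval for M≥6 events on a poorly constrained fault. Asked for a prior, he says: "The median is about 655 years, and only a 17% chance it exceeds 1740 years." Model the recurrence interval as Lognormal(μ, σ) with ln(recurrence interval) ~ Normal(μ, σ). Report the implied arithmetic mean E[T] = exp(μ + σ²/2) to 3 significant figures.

If T ~ Lognormal(μ,σ) then ln T ~ Normal(μ,σ), so the p-quantile of ln T is μ + z_p·σ.
ln(655) = 6.485 and ln(1740) = 7.462; z_{0.5} = 0, z_{0.83} = 0.9542.
σ = (7.462 − 6.485)/(0.9542 − (0)) = 1.024.
μ = 6.485 − (0)·1.024 = 6.485.
E[T] = exp(μ + σ²/2) = exp(6.485 + 0.5242) = 1110 years.

E[T] ≈ 1110 years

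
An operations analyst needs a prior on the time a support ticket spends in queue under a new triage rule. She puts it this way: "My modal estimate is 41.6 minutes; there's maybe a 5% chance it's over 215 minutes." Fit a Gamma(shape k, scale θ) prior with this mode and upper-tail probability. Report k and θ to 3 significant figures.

k ≈ 1.88, θ ≈ 47.3

Gamma(k,θ) with k>1 has mode (k−1)θ, so θ = 41.6/(k−1).
Need P(X < 215) = 0.95 with θ tied to k this way. Start at k = 2, θ = 41.6: P(X<215) ≈ 0.965.
Too high — lower k to spread out. Iterating converges to k ≈ 1.88.
Then θ = 41.6/(1.88−1) ≈ 47.3.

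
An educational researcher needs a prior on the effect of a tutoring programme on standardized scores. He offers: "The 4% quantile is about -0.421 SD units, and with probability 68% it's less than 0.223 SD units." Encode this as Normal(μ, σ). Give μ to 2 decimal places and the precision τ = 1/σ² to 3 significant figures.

For Normal(μ,σ), the p-quantile is μ + z_p·σ. Here z_{0.04} = -1.751, z_{0.68} = 0.4677.
So -0.421 = μ − 1.751σ and 0.223 = μ + 0.4677σ.
Subtracting: σ = (0.223 − -0.421)/(0.4677 − (-1.751)) = 0.29.
Then μ = -0.421 − (-1.751)·0.29 = 0.09.
Precision τ = 1/σ² = 1/0.2903² = 11.9.

μ = 0.09, τ = 11.9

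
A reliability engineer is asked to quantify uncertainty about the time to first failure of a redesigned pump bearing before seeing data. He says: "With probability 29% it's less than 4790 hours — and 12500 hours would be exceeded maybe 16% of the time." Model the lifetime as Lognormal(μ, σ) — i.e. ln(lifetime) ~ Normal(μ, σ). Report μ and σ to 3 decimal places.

If T ~ Lognormal(μ,σ) then ln T ~ Normal(μ,σ), so the p-quantile of ln T is μ + z_p·σ.
ln(4790) = 8.474 and ln(12500) = 9.433; z_{0.29} = -0.5534, z_{0.84} = 0.9945.
σ = (9.433 − 8.474)/(0.9945 − (-0.5534)) = 0.620.
μ = 8.474 − (-0.5534)·0.620 = 8.817.

μ ≈ 8.817, σ ≈ 0.620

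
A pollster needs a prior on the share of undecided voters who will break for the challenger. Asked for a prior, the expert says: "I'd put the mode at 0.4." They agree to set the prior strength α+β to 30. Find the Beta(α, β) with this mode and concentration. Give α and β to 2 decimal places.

For α,β > 1 the Beta mode is (α−1)/(α+β−2). With α+β = 30, the mode is (α−1)/28.
Set (α−1)/28 = 0.4 → α = 1 + 0.4·28 = 12.20.
β = 30 − α = 17.80.

α = 12.20, β = 17.80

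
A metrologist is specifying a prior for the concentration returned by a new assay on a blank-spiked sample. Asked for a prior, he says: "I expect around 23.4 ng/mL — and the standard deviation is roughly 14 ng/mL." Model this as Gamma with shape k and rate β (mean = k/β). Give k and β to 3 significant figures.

For Gamma(k, rate β): mean = k/β, variance = k/β², so CV = 1/√k.
CV = SD/mean = 14/23.4 = 0.5983, hence k = 1/CV² = 2.79.
Then β = k/mean = 2.79/23.4 = 0.119.

k ≈ 2.79, β ≈ 0.119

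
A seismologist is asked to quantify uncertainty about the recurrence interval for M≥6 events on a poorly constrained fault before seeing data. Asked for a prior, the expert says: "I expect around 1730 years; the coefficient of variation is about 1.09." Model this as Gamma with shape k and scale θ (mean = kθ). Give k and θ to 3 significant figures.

k ≈ 0.842, θ ≈ 2060

For Gamma(k, scale θ): mean = kθ, variance = kθ², so CV = 1/√k.
CV = 1.09, hence k = 1/CV² = 0.842.
Then θ = mean/k = 1730/0.842 = 2060.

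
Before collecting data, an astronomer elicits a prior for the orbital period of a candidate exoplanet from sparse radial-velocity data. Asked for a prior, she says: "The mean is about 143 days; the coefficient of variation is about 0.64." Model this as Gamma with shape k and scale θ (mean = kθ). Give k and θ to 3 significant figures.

k ≈ 2.44, θ ≈ 58.6

For Gamma(k, scale θ): mean = kθ, variance = kθ², so CV = 1/√k.
CV = 0.64, hence k = 1/CV² = 2.44.
Then θ = mean/k = 143/2.44 = 58.6.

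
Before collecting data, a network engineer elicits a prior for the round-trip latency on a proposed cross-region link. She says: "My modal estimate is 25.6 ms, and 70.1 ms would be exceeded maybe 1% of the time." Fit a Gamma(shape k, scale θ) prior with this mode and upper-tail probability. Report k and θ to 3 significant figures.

k ≈ 5.53, θ ≈ 5.65

Gamma(k,θ) with k>1 has mode (k−1)θ, so θ = 25.6/(k−1).
Need P(X < 70.1) = 0.99 with θ tied to k this way. Start at k = 2, θ = 25.6: P(X<70.1) ≈ 0.758.
Too low — raise k to concentrate. Iterating converges to k ≈ 5.53.
Then θ = 25.6/(5.53−1) ≈ 5.65.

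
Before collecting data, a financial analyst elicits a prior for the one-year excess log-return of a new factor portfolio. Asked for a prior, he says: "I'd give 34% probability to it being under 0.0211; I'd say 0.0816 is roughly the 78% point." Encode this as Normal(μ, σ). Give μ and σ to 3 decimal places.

μ = 0.042, σ = 0.051

The p-quantile of Normal(μ,σ) is μ + z_p·σ, with z_{0.34} = -0.4125 and z_{0.78} = 0.7722.
Eliminate σ: μ = (z₂·x₁ − z₁·x₂)/(z₂ − z₁) = (0.7722·0.0211 − (-0.4125)·0.0816)/1.185 = 0.042.
Then σ = (x₂ − x₁)/(z₂ − z₁) = (0.0816 − 0.0211)/1.185 = 0.051.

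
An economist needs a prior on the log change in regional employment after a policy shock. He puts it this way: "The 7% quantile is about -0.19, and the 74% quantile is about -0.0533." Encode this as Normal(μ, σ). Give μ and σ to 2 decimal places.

For Normal(μ,σ), the p-quantile is μ + z_p·σ. Here z_{0.07} = -1.476, z_{0.74} = 0.6433.
So -0.19 = μ − 1.476σ and -0.0533 = μ + 0.6433σ.
Subtracting: σ = (-0.0533 − -0.19)/(0.6433 − (-1.476)) = 0.06.
Then μ = -0.19 − (-1.476)·0.06 = -0.09.

μ = -0.09, σ = 0.06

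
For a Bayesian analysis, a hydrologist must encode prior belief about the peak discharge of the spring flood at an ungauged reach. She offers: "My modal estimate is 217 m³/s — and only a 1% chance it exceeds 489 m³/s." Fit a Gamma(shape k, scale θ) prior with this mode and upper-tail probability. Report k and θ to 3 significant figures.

k ≈ 8.27, θ ≈ 29.9

Gamma(k,θ) with k>1 has mode (k−1)θ, so θ = 217/(k−1).
Need P(X < 489) = 0.99 with θ tied to k this way. Start at k = 2, θ = 217: P(X<489) ≈ 0.658.
Too low — raise k to concentrate. Iterating converges to k ≈ 8.27.
Then θ = 217/(8.27−1) ≈ 29.9.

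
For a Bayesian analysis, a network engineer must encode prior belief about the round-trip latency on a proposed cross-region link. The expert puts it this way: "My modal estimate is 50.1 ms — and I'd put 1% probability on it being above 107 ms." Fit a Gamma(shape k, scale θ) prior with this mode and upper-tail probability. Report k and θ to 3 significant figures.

Gamma(k,θ) with k>1 has mode (k−1)θ, so θ = 50.1/(k−1).
Need P(X < 107) = 0.99 with θ tied to k this way. Start at k = 2, θ = 50.1: P(X<107) ≈ 0.629.
Too low — raise k to concentrate. Iterating converges to k ≈ 9.42.
Then θ = 50.1/(9.42−1) ≈ 5.95.

k ≈ 9.42, θ ≈ 5.95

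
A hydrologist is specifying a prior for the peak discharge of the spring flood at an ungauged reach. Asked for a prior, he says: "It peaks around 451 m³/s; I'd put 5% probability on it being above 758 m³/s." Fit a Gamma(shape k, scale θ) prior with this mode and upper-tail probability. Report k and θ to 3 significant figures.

k ≈ 11.4, θ ≈ 43.5

Gamma(k,θ) with k>1 has mode (k−1)θ, so θ = 451/(k−1).
Need P(X < 758) = 0.95 with θ tied to k this way. Start at k = 2, θ = 451: P(X<758) ≈ 0.501.
Too low — raise k to concentrate. Iterating converges to k ≈ 11.4.
Then θ = 451/(11.4−1) ≈ 43.5.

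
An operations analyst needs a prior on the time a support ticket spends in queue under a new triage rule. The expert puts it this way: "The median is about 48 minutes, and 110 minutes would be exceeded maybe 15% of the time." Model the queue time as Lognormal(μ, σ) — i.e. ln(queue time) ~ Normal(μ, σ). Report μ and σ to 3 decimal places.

If T ~ Lognormal(μ,σ) then ln T ~ Normal(μ,σ), so the p-quantile of ln T is μ + z_p·σ.
ln(48) = 3.871 and ln(110) = 4.7; z_{0.5} = 0, z_{0.85} = 1.036.
σ = (4.7 − 3.871)/(1.036 − (0)) = 0.800.
μ = 3.871 − (0)·0.800 = 3.871.

μ ≈ 3.871, σ ≈ 0.800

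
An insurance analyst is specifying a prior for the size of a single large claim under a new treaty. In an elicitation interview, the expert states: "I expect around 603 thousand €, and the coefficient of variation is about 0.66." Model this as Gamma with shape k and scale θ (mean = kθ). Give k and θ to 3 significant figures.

k ≈ 2.3, θ ≈ 263

For Gamma(k, scale θ): mean = kθ, variance = kθ², so CV = 1/√k.
CV = 0.66, hence k = 1/CV² = 2.3.
Then θ = mean/k = 603/2.3 = 263.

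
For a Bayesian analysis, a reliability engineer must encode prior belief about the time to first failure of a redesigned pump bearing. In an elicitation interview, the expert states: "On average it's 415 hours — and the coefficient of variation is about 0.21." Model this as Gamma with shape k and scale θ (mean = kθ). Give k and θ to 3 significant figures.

For Gamma(k, scale θ): mean = kθ, variance = kθ², so CV = 1/√k.
CV = 0.21, hence k = 1/CV² = 22.7.
Then θ = mean/k = 415/22.7 = 18.3.

k ≈ 22.7, θ ≈ 18.3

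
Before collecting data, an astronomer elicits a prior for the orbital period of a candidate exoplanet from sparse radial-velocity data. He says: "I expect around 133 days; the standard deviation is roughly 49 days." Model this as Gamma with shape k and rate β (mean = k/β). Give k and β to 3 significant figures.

k ≈ 7.37, β ≈ 0.0554

For Gamma(k, rate β): mean = k/β, variance = k/β², so CV = 1/√k.
CV = SD/mean = 49/133 = 0.3684, hence k = 1/CV² = 7.37.
Then β = k/mean = 7.37/133 = 0.0554.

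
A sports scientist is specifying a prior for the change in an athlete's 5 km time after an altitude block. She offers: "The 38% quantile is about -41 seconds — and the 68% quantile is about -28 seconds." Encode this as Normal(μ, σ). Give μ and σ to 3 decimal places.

μ = -35.864, σ = 16.814

The p-quantile of Normal(μ,σ) is μ + z_p·σ, with z_{0.38} = -0.3055 and z_{0.68} = 0.4677.
Eliminate σ: μ = (z₂·x₁ − z₁·x₂)/(z₂ − z₁) = (0.4677·-41 − (-0.3055)·-28)/0.7732 = -35.864.
Then σ = (x₂ − x₁)/(z₂ − z₁) = (-28 − -41)/0.7732 = 16.814.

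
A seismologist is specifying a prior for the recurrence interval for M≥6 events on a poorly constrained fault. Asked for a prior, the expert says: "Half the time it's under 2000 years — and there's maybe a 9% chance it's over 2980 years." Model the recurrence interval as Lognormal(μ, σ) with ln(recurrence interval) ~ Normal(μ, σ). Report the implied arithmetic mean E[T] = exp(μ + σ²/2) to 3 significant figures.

If T ~ Lognormal(μ,σ) then ln T ~ Normal(μ,σ), so the p-quantile of ln T is μ + z_p·σ.
ln(2000) = 7.601 and ln(2980) = 8; z_{0.5} = 0, z_{0.91} = 1.341.
σ = (8 − 7.601)/(1.341 − (0)) = 0.297.
μ = 7.601 − (0)·0.297 = 7.601.
E[T] = exp(μ + σ²/2) = exp(7.601 + 0.0442) = 2090 years.

E[T] ≈ 2090 years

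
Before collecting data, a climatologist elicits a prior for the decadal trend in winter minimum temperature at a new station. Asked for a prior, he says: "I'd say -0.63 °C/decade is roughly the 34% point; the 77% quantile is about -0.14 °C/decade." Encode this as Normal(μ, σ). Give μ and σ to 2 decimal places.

μ = -0.45, σ = 0.43

For Normal(μ,σ), the p-quantile is μ + z_p·σ. Here z_{0.34} = -0.4125, z_{0.77} = 0.7388.
So -0.63 = μ − 0.4125σ and -0.14 = μ + 0.7388σ.
Subtracting: σ = (-0.14 − -0.63)/(0.7388 − (-0.4125)) = 0.43.
Then μ = -0.63 − (-0.4125)·0.43 = -0.45.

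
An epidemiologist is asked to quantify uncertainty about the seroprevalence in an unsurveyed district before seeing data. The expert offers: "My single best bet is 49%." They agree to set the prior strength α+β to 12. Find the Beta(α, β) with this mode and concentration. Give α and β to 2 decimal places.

α = 5.90, β = 6.10

For α,β > 1 the Beta mode is (α−1)/(α+β−2). With α+β = 12, the mode is (α−1)/10.
Set (α−1)/10 = 0.49 → α = 1 + 0.49·10 = 5.90.
β = 12 − α = 6.10.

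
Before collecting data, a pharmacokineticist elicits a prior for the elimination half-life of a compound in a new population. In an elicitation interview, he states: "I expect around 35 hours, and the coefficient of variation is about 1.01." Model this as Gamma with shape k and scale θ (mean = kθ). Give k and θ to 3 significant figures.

k ≈ 0.98, θ ≈ 35.7

For Gamma(k, scale θ): mean = kθ, variance = kθ², so CV = 1/√k.
CV = 1.01, hence k = 1/CV² = 0.98.
Then θ = mean/k = 35/0.98 = 35.7.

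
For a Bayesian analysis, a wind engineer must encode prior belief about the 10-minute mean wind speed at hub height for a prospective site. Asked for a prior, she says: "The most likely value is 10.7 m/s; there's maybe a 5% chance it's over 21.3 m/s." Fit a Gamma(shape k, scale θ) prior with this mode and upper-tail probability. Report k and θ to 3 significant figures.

k ≈ 6.85, θ ≈ 1.83

Gamma(k,θ) with k>1 has mode (k−1)θ, so θ = 10.7/(k−1).
Need P(X < 21.3) = 0.95 with θ tied to k this way. Start at k = 2, θ = 10.7: P(X<21.3) ≈ 0.591.
Too low — raise k to concentrate. Iterating converges to k ≈ 6.85.
Then θ = 10.7/(6.85−1) ≈ 1.83.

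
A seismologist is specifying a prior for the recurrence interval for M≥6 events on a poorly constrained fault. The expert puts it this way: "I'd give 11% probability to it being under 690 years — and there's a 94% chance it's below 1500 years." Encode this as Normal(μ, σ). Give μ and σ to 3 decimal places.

The p-quantile of Normal(μ,σ) is μ + z_p·σ, with z_{0.11} = -1.227 and z_{0.94} = 1.555.
Eliminate σ: μ = (z₂·x₁ − z₁·x₂)/(z₂ − z₁) = (1.555·690 − (-1.227)·1500)/2.781 = 1047.202.
Then σ = (x₂ − x₁)/(z₂ − z₁) = (1500 − 690)/2.781 = 291.231.

μ = 1047.202, σ = 291.231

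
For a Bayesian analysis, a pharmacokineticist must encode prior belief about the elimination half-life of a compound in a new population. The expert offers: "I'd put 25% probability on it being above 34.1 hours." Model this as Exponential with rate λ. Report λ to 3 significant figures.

P(T > 34.1) = e^(−λ·34.1) = 0.25, so λ = −ln(0.25)/34.1 = 0.0407.

λ ≈ 0.0407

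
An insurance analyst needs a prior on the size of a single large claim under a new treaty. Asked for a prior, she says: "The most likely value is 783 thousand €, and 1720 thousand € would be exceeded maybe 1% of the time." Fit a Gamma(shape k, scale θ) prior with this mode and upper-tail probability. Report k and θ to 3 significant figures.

Gamma(k,θ) with k>1 has mode (k−1)θ, so θ = 783/(k−1).
Need P(X < 1720) = 0.99 with θ tied to k this way. Start at k = 2, θ = 783: P(X<1720) ≈ 0.645.
Too low — raise k to concentrate. Iterating converges to k ≈ 8.79.
Then θ = 783/(8.79−1) ≈ 101.

k ≈ 8.79, θ ≈ 101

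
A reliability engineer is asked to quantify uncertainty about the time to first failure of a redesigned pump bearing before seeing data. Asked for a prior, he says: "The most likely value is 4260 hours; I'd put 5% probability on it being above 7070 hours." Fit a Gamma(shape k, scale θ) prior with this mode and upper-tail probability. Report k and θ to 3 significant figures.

Gamma(k,θ) with k>1 has mode (k−1)θ, so θ = 4260/(k−1).
Need P(X < 7070) = 0.95 with θ tied to k this way. Start at k = 2, θ = 4260: P(X<7070) ≈ 0.494.
Too low — raise k to concentrate. Iterating converges to k ≈ 11.9.
Then θ = 4260/(11.9−1) ≈ 391.

k ≈ 11.9, θ ≈ 391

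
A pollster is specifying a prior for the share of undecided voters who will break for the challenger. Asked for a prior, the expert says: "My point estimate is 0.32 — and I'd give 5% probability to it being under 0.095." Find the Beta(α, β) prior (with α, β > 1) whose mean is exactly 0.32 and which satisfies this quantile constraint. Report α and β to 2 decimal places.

α ≈ 2.63, β ≈ 5.59

With mean 0.32 fixed, write α = 0.32s, β = 0.68s where s = α+β.
Need P(θ < 0.095) = 0.05 under Beta(0.32s, 0.68s). Normal approximation: (q−m)/√(m(1−m)/s) ≈ z_{0.05} = -1.64, so s ≈ 0.32·0.68·(-1.64)²/(0.095−0.32)² = 11.6.
At s = 11.6: P(θ<0.095) ≈ 0.022. Adjusting to match 0.05 gives s ≈ 8.23.
So α = 0.32·8.23 ≈ 2.63, β = 0.68·8.23 ≈ 5.59.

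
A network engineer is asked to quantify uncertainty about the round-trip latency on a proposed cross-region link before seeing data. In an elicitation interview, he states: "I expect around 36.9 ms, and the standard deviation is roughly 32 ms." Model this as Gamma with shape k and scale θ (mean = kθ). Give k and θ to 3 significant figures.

k ≈ 1.33, θ ≈ 27.8

For Gamma(k, scale θ): mean = kθ, variance = kθ², so CV = 1/√k.
CV = SD/mean = 32/36.9 = 0.8672, hence k = 1/CV² = 1.33.
Then θ = mean/k = 36.9/1.33 = 27.8.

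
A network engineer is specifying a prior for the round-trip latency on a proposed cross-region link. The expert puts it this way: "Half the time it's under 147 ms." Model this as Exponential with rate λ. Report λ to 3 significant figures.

Exponential median = ln 2 / λ, so λ = ln 2 / 147.0 = 0.00472.

λ ≈ 0.00472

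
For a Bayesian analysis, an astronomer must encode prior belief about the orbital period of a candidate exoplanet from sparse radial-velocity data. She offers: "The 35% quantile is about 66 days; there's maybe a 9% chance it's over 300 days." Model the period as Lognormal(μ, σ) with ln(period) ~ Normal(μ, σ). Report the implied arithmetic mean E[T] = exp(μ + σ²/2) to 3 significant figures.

E[T] ≈ 136 days

If T ~ Lognormal(μ,σ) then ln T ~ Normal(μ,σ), so the p-quantile of ln T is μ + z_p·σ.
ln(66) = 4.19 and ln(300) = 5.704; z_{0.35} = -0.3853, z_{0.91} = 1.341.
σ = (5.704 − 4.19)/(1.341 − (-0.3853)) = 0.877.
μ = 4.19 − (-0.3853)·0.877 = 4.528.
E[T] = exp(μ + σ²/2) = exp(4.528 + 0.3847) = 136 days.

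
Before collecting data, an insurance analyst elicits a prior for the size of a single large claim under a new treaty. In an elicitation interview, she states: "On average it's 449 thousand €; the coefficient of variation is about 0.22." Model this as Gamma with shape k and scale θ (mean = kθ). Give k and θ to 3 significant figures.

For Gamma(k, scale θ): mean = kθ, variance = kθ², so CV = 1/√k.
CV = 0.22, hence k = 1/CV² = 20.7.
Then θ = mean/k = 449/20.7 = 21.7.

k ≈ 20.7, θ ≈ 21.7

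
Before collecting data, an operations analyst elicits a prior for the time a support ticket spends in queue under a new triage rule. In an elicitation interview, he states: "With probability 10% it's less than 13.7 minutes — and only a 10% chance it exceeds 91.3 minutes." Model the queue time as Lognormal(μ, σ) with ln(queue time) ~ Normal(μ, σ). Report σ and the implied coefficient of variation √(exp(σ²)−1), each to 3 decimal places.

If T ~ Lognormal(μ,σ) then ln T ~ Normal(μ,σ), so the p-quantile of ln T is μ + z_p·σ.
ln(13.7) = 2.617 and ln(91.3) = 4.514; z_{0.1} = -1.282, z_{0.9} = 1.282.
σ = (4.514 − 2.617)/(1.282 − (-1.282)) = 0.740.
μ = 2.617 − (-1.282)·0.740 = 3.566.
CV = √(exp(σ²)−1) = √(exp(0.5476)−1) = 0.854.

σ ≈ 0.740, CV ≈ 0.854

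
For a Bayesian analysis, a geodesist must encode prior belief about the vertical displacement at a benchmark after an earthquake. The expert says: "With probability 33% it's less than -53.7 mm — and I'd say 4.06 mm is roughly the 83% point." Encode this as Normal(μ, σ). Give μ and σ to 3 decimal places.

For Normal(μ,σ), the p-quantile is μ + z_p·σ. Here z_{0.33} = -0.4399, z_{0.83} = 0.9542.
So -53.7 = μ − 0.4399σ and 4.06 = μ + 0.9542σ.
Subtracting: σ = (4.06 − -53.7)/(0.9542 − (-0.4399)) = 41.432.
Then μ = -53.7 − (-0.4399)·41.432 = -35.473.

μ = -35.473, σ = 41.432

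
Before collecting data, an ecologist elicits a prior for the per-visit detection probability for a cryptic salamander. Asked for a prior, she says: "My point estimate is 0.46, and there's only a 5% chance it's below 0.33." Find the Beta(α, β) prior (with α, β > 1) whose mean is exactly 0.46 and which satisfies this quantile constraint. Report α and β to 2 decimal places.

α ≈ 17.55, β ≈ 20.60

With mean 0.46 fixed, write α = 0.46s, β = 0.54s where s = α+β.
Need P(θ < 0.33) = 0.05 under Beta(0.46s, 0.54s). Normal approximation: (q−m)/√(m(1−m)/s) ≈ z_{0.05} = -1.64, so s ≈ 0.46·0.54·(-1.64)²/(0.33−0.46)² = 39.8.
At s = 39.8: P(θ<0.33) ≈ 0.046. Adjusting to match 0.05 gives s ≈ 38.16.
So α = 0.46·38.16 ≈ 17.55, β = 0.54·38.16 ≈ 20.60.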